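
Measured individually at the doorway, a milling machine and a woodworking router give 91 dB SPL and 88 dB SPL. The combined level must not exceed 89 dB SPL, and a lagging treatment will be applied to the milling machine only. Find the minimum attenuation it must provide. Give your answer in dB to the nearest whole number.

9 dB

Everything except the milling machine sums to 10^(88/10) = 6.310e+08 in linear terms, 88.00 dB SPL.
The limit corresponds to 10^(89/10) = 7.943e+08; subtracting the fixed part leaves 1.634e+08 for the milling machine, i.e. 82.13 dB SPL.
So the milling machine must be reduced from 91 to 82.13 dB SPL: IL = 8.87 dB.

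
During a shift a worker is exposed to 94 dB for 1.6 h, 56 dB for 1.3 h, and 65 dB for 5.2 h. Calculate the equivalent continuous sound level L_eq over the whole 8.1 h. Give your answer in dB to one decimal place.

Weight each interval's intensity by its duration and average over T = 8.1 h:
Σ tᵢ·10^(Lᵢ/10) = 1.6·10^(94/10) + 1.3·10^(56/10) + 5.2·10^(65/10) = 4.036e+09.
L_eq = 10·log₁₀(4.036e+09/8.1) = 86.97 dB.

87.0 dB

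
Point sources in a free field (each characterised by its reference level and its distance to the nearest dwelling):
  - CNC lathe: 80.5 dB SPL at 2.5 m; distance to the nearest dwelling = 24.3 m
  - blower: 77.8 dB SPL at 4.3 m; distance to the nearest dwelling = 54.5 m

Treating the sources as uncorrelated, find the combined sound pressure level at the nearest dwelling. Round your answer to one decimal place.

Apply inverse-square spreading to bring every level to the receiver, then sum 10^(L/10).
CNC lathe: 80.5 − 20·log₁₀(24.3/2.5) = 80.5 − 19.75 = 60.75 dB SPL.
blower: 77.8 − 20·log₁₀(54.5/4.3) = 77.8 − 22.06 = 55.74 dB SPL.
Σ 10^(L/10) = 1.563e+06 → L_total = 10·log₁₀(1.563e+06) = 61.94 dB SPL.

61.9 dB SPL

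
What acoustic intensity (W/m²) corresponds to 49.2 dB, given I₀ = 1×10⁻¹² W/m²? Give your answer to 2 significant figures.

8.3e-08 W/m²

I = I₀·10^(L/10) = 10⁻¹² × 10^(49.2/10) = 10^(-7.080).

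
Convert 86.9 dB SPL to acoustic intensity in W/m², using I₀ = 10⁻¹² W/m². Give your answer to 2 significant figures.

L = 10·log₁₀(I/I₀) ⇒ I = I₀·10^(L/10) = 10⁻¹² × 10^8.69.

0.00049 W/m²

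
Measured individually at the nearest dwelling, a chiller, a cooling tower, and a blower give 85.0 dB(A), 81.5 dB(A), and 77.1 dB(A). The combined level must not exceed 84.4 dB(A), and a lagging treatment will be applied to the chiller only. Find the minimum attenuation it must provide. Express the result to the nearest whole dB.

Everything except the chiller sums to 10^(81.5/10) + 10^(77.1/10) = 1.925e+08 in linear terms, 82.85 dB(A).
The limit corresponds to 10^(84.4/10) = 2.754e+08; subtracting the fixed part leaves 8.288e+07 for the chiller, i.e. 79.18 dB(A).
So the chiller must be reduced from 85.0 to 79.18 dB(A): IL = 5.82 dB.

6 dB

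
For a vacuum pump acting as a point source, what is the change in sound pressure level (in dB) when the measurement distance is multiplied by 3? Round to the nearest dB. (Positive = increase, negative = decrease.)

With spherical spreading the level changes by −20·log₁₀(r₂/r₁).
ΔL = −20·log₁₀(3) = -9.54 dB.

-10 dB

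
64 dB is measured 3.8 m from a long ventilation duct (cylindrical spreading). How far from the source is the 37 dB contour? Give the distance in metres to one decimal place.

1904.5 m

The 27.0 dB drop corresponds to a distance ratio of 10^(27.0/10) for a line source.
r₂ = 3.8·10^((64−37)/10) = 3.8·10^(27.0/10) = 1904.51 m.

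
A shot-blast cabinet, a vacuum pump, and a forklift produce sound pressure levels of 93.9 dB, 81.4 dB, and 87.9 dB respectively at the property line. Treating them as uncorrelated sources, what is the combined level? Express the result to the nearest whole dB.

For uncorrelated sources the intensities add, so convert each level to linear form, sum, and take 10·log₁₀ of the total.
Σ 10^(L/10) = 10^(93.9/10) + 10^(81.4/10) + 10^(87.9/10) = 3.209e+09.
L_total = 10·log₁₀(3.209e+09) = 95.06 dB.

95 dB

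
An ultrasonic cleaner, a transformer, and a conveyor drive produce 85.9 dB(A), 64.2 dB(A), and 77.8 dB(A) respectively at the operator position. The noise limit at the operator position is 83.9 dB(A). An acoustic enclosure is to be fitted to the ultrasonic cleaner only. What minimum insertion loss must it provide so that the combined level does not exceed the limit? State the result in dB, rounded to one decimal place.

3.3 dB

The untreated sources together contribute 10^(64.2/10) + 10^(77.8/10) = 6.289e+07, i.e. 77.99 dB(A).
The limit corresponds to 10^(83.9/10) = 2.455e+08; subtracting the fixed part leaves 1.826e+08 for the ultrasonic cleaner, i.e. 82.61 dB(A).
So the ultrasonic cleaner must be reduced from 85.9 to 82.61 dB(A): IL = 3.29 dB.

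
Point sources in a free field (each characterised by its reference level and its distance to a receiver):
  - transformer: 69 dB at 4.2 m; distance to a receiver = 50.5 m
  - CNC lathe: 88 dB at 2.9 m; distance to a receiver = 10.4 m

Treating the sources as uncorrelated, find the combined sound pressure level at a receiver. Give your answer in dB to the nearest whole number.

First find each source's level at the receiver (point-source: −20·log₁₀(r/r_ref)), then combine on an intensity basis.
transformer: 69 − 20·log₁₀(50.5/4.2) = 69 − 21.60 = 47.40 dB.
CNC lathe: 88 − 20·log₁₀(10.4/2.9) = 88 − 11.09 = 76.91 dB.
Σ 10^(L/10) = 4.912e+07 → L_total = 10·log₁₀(4.912e+07) = 76.91 dB.

77 dB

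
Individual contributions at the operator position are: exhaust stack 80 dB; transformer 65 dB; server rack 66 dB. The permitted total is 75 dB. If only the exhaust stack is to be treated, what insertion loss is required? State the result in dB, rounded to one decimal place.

The untreated sources together contribute 10^(65/10) + 10^(66/10) = 7.143e+06, i.e. 68.54 dB.
The limit corresponds to 10^(75/10) = 3.162e+07; subtracting the fixed part leaves 2.448e+07 for the exhaust stack, i.e. 73.89 dB.
So the exhaust stack must be reduced from 80 to 73.89 dB: IL = 6.11 dB.

6.1 dB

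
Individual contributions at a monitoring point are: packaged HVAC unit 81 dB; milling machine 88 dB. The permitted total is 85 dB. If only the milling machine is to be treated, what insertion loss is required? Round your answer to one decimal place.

5.2 dB

The untreated sources together contribute 10^(81/10) = 1.259e+08, i.e. 81.00 dB.
The limit corresponds to 10^(85/10) = 3.162e+08; subtracting the fixed part leaves 1.903e+08 for the milling machine, i.e. 82.80 dB.
Required insertion loss = 88 − 82.80 = 5.20 dB.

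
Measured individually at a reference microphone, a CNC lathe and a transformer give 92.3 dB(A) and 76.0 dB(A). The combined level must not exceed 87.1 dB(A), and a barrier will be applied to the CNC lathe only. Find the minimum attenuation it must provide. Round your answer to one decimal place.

5.6 dB

The untreated sources together contribute 10^(76.0/10) = 3.981e+07, i.e. 76.00 dB(A).
The limit corresponds to 10^(87.1/10) = 5.129e+08; subtracting the fixed part leaves 4.731e+08 for the CNC lathe, i.e. 86.75 dB(A).
Required insertion loss = 92.3 − 86.75 = 5.55 dB.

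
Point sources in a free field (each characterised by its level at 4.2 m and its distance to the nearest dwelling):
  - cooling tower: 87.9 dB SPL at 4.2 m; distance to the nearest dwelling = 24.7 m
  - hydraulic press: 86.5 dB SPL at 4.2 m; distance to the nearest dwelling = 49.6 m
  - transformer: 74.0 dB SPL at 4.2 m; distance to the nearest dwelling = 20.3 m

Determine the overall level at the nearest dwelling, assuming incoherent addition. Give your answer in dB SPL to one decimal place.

Apply inverse-square spreading to bring every level to the receiver, then sum 10^(L/10).
cooling tower: 87.9 − 20·log₁₀(24.7/4.2) = 87.9 − 15.39 = 72.51 dB SPL.
hydraulic press: 86.5 − 20·log₁₀(49.6/4.2) = 86.5 − 21.44 = 65.06 dB SPL.
transformer: 74.0 − 20·log₁₀(20.3/4.2) = 74.0 − 13.68 = 60.32 dB SPL.
Σ 10^(L/10) = 2.211e+07 → L_total = 10·log₁₀(2.211e+07) = 73.45 dB SPL.

73.4 dB SPL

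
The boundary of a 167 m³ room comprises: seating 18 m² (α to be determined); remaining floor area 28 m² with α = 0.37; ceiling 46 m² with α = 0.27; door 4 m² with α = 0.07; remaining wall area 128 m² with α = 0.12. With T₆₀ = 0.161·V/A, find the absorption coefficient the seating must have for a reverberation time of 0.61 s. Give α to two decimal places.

Required total absorption A = 0.161·167/0.61 = 44.08 m².
Absorption from the other surfaces = 28·0.37 + 46·0.27 + 4·0.07 + 128·0.12 = 38.42 m², so the seating must supply 5.66 m² over 18 m².
α = 5.66/18 = 0.314.

0.31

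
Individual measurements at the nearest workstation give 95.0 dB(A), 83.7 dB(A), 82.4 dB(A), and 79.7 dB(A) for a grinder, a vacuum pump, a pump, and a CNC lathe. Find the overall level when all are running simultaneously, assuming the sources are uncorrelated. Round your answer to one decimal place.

95.6 dB(A)

For uncorrelated sources the intensities add, so convert each level to linear form, sum, and take 10·log₁₀ of the total.
Σ 10^(L/10) = 10^(95.0/10) + 10^(83.7/10) + 10^(82.4/10) + 10^(79.7/10) = 3.664e+09.
L_total = 10·log₁₀(3.664e+09) = 95.64 dB(A).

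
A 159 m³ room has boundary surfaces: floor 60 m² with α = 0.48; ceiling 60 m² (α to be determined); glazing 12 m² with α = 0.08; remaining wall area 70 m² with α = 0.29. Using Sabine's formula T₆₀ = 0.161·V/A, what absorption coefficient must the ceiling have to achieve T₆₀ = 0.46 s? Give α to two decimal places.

0.09

A = 0.161·V/T₆₀ = 0.161·159/0.46 = 55.65 m² sabins.
Absorption from the other surfaces = 60·0.48 + 12·0.08 + 70·0.29 = 50.06 m², so the ceiling must supply 5.59 m² over 60 m².
α = 5.59/60 = 0.093.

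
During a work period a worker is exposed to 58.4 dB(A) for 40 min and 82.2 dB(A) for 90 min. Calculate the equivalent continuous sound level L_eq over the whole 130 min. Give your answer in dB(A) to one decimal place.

Weight each interval's intensity by its duration and average over T = 130 min:
Σ tᵢ·10^(Lᵢ/10) = 40·10^(58.4/10) + 90·10^(82.2/10) = 1.496e+10.
L_eq = 10·log₁₀(1.496e+10/130) = 80.61 dB(A).

80.6 dB(A)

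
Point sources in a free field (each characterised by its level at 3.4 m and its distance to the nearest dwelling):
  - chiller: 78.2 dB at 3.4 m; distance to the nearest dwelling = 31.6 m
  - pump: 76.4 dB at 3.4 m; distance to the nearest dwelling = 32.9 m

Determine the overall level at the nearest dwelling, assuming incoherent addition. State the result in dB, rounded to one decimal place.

First find each source's level at the receiver (point-source: −20·log₁₀(r/r_ref)), then combine on an intensity basis.
chiller: 78.2 − 20·log₁₀(31.6/3.4) = 78.2 − 19.36 = 58.84 dB.
pump: 76.4 − 20·log₁₀(32.9/3.4) = 76.4 − 19.71 = 56.69 dB.
Σ 10^(L/10) = 1.231e+06 → L_total = 10·log₁₀(1.231e+06) = 60.90 dB.

60.9 dB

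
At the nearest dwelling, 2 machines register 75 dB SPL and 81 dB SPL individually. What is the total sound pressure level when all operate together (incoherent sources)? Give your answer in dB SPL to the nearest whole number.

Incoherent sources combine by intensity addition: L_total = 10·log₁₀(Σ 10^(L_i/10)).
Σ 10^(L/10) = 10^(75/10) + 10^(81/10) = 1.575e+08.
L_total = 10·log₁₀(1.575e+08) = 81.97 dB SPL.

82 dB SPL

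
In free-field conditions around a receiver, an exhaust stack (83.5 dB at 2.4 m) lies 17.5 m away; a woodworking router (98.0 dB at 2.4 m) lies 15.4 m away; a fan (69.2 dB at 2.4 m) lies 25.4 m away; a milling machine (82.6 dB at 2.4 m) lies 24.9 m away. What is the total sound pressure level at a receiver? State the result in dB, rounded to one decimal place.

First find each source's level at the receiver (point-source: −20·log₁₀(r/r_ref)), then combine on an intensity basis.
exhaust stack: 83.5 − 20·log₁₀(17.5/2.4) = 83.5 − 17.26 = 66.24 dB.
woodworking router: 98.0 − 20·log₁₀(15.4/2.4) = 98.0 − 16.15 = 81.85 dB.
fan: 69.2 − 20·log₁₀(25.4/2.4) = 69.2 − 20.49 = 48.71 dB.
milling machine: 82.6 − 20·log₁₀(24.9/2.4) = 82.6 − 20.32 = 62.28 dB.
Σ 10^(L/10) = 1.592e+08 → L_total = 10·log₁₀(1.592e+08) = 82.02 dB.

82.0 dB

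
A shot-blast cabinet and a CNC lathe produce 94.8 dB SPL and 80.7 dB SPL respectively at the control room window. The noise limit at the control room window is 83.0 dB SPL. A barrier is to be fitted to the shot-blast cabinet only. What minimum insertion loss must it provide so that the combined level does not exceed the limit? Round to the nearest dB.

Fixed contribution from the other source: Σ 10^(L/10) = 10^(80.7/10) = 1.175e+08 (80.70 dB SPL).
The limit corresponds to 10^(83.0/10) = 1.995e+08; subtracting the fixed part leaves 8.204e+07 for the shot-blast cabinet, i.e. 79.14 dB SPL.
So the shot-blast cabinet must be reduced from 94.8 to 79.14 dB SPL: IL = 15.66 dB.

16 dB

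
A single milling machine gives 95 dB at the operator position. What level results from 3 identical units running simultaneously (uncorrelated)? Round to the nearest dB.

100 dB

L_total = L₁ + 10·log₁₀ N for N identical incoherent sources.
L_total = 95 + 10·log₁₀(3) = 95 + 4.771 = 99.77 dB.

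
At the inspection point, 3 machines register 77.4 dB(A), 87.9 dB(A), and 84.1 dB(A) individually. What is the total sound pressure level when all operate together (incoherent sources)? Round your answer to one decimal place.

For uncorrelated sources the intensities add, so convert each level to linear form, sum, and take 10·log₁₀ of the total.
Σ 10^(L/10) = 10^(77.4/10) + 10^(87.9/10) + 10^(84.1/10) = 9.286e+08.
L_total = 10·log₁₀(9.286e+08) = 89.68 dB(A).

89.7 dB(A)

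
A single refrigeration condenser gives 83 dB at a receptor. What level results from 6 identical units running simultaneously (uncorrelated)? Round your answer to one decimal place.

N identical incoherent sources raise the level by 10·log₁₀ N.
L_total = 83 + 10·log₁₀(6) = 83 + 7.782 = 90.78 dB.

90.8 dB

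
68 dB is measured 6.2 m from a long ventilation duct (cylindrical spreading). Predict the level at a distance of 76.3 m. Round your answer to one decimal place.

For a line source, L₂ = L₁ − 10·log₁₀(r₂/r₁).
L₂ = 68 − 10·log₁₀(76.3/6.2) = 68 − 10.901 = 57.10 dB.

57.1 dB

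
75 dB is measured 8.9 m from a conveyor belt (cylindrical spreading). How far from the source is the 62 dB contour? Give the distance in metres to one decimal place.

177.6 m

For a line source L₁ − L₂ = 10·log₁₀(r₂/r₁), so r₂ = r₁·10^((L₁−L₂)/10).
r₂ = 8.9·10^((75−62)/10) = 8.9·10^(13.0/10) = 177.58 m.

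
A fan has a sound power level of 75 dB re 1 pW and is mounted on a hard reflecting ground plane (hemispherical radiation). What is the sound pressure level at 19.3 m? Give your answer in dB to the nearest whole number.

41 dB

Free-field hemispherical radiation: L_p = L_w − 10·log₁₀(2π·r²), r = 19.3 m.
2π·r² = 2340 m², 10·log₁₀ of that is 33.693 dB.
L_p = 75 − 33.693 = 41.31 dB.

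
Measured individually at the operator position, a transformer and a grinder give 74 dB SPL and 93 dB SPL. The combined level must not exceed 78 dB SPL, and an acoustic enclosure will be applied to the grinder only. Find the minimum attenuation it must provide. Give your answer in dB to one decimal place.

Fixed contribution from the other source: Σ 10^(L/10) = 10^(74/10) = 2.512e+07 (74.00 dB SPL).
The limit corresponds to 10^(78/10) = 6.310e+07; subtracting the fixed part leaves 3.798e+07 for the grinder, i.e. 75.80 dB SPL.
So the grinder must be reduced from 93 to 75.80 dB SPL: IL = 17.20 dB.

17.2 dB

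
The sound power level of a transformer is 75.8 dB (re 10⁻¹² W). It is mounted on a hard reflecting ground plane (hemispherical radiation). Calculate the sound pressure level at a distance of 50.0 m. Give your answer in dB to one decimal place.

33.8 dB

Free-field hemispherical radiation: L_p = L_w − 10·log₁₀(2π·r²), r = 50.0 m.
2π·r² = 1.571e+04 m², 10·log₁₀ of that is 41.961 dB.
L_p = 75.8 − 41.961 = 33.84 dB.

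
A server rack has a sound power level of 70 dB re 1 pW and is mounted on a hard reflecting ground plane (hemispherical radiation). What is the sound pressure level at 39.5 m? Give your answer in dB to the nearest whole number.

30 dB

L_p = L_w − 10·log₁₀(2π·r²) with r = 39.5 m.
2π·r² = 9803 m², 10·log₁₀ of that is 39.914 dB.
L_p = 70 − 39.914 = 30.09 dB.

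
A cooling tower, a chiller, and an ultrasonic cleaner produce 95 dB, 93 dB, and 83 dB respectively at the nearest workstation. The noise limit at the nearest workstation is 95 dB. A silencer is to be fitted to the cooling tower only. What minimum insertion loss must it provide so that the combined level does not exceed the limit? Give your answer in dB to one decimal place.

Fixed contribution from the other sources: Σ 10^(L/10) = 10^(93/10) + 10^(83/10) = 2.195e+09 (93.41 dB).
The limit corresponds to 10^(95/10) = 3.162e+09; subtracting the fixed part leaves 9.675e+08 for the cooling tower, i.e. 89.86 dB.
So the cooling tower must be reduced from 95 to 89.86 dB: IL = 5.14 dB.

5.1 dB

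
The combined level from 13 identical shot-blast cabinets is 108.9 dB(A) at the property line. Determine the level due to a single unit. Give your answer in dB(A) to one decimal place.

Dividing the total intensity by 13 lowers the level by 10·log₁₀ 13 = 11.139 dB: L₁ = 108.9 − 11.139.

97.8 dB(A)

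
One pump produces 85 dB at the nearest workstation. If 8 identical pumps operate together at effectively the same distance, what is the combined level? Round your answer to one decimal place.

With 8 equal, uncorrelated contributions the intensity is 8× that of one unit, giving a rise of 10·log₁₀ 8.
L_total = 85 + 10·log₁₀(8) = 85 + 9.031 = 94.03 dB.

94.0 dB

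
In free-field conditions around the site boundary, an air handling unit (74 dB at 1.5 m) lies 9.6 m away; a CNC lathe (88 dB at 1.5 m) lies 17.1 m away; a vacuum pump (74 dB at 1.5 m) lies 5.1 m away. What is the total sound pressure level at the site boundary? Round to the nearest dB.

69 dB

Propagate each source to the receiver with L = L_ref − 20·log₁₀(r/r_ref), then add intensities.
air handling unit: 74 − 20·log₁₀(9.6/1.5) = 74 − 16.12 = 57.88 dB.
CNC lathe: 88 − 20·log₁₀(17.1/1.5) = 88 − 21.14 = 66.86 dB.
vacuum pump: 74 − 20·log₁₀(5.1/1.5) = 74 − 10.63 = 63.37 dB.
Σ 10^(L/10) = 7.641e+06 → L_total = 10·log₁₀(7.641e+06) = 68.83 dB.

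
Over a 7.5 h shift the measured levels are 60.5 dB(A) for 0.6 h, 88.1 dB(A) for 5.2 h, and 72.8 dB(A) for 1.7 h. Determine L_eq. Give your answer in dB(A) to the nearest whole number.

L_eq = 10·log₁₀[(1/T)·Σ tᵢ·10^(Lᵢ/10)] with T = 7.5 h.
Σ tᵢ·10^(Lᵢ/10) = 0.6·10^(60.5/10) + 5.2·10^(88.1/10) + 1.7·10^(72.8/10) = 3.390e+09.
L_eq = 10·log₁₀(3.390e+09/7.5) = 86.55 dB(A).

87 dB(A)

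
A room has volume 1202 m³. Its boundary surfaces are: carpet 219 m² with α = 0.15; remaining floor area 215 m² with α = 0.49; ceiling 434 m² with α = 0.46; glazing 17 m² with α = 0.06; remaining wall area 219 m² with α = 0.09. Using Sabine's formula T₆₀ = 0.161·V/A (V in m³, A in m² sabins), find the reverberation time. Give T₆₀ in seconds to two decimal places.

A = Σ Sᵢαᵢ = 219·0.15 + 215·0.49 + 434·0.46 + 17·0.06 + 219·0.09 = 358.57 m².
T₆₀ = 0.161·V/A = 0.161·1202/358.57 = 0.540 s.

0.54 s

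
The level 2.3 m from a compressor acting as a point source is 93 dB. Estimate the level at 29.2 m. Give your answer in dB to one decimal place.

Spherical spreading from a point source gives a 20·log₁₀(r₂/r₁) drop.
L₂ = 93 − 20·log₁₀(29.2/2.3) = 93 − 22.073 = 70.93 dB.

70.9 dB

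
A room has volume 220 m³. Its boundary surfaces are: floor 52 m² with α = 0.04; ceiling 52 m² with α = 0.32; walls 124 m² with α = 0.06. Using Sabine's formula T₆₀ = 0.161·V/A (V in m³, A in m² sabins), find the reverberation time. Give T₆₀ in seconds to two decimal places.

1.35 s

Total absorption A = 52·0.04 + 52·0.32 + 124·0.06 = 26.16 m² sabins.
T₆₀ = 0.161·V/A = 0.161·220/26.16 = 1.354 s.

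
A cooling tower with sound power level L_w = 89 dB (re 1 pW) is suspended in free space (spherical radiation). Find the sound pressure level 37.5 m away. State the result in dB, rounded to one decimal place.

46.5 dB

Free-field spherical radiation: L_p = L_w − 10·log₁₀(4π·r²), r = 37.5 m.
4π·r² = 1.767e+04 m², 10·log₁₀ of that is 42.473 dB.
L_p = 89 − 42.473 = 46.53 dB.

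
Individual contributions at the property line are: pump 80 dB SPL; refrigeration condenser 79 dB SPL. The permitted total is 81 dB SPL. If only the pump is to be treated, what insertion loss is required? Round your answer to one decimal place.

3.3 dB

The untreated sources together contribute 10^(79/10) = 7.943e+07, i.e. 79.00 dB SPL.
The limit corresponds to 10^(81/10) = 1.259e+08; subtracting the fixed part leaves 4.646e+07 for the pump, i.e. 76.67 dB SPL.
So the pump must be reduced from 80 to 76.67 dB SPL: IL = 3.33 dB.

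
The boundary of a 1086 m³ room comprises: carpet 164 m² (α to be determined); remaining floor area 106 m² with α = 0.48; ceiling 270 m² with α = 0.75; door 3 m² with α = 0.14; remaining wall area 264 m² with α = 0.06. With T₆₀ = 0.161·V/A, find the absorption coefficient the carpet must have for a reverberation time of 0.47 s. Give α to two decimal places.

0.62

A = 0.161·V/T₆₀ = 0.161·1086/0.47 = 372.01 m² sabins.
Absorption from the other surfaces = 106·0.48 + 270·0.75 + 3·0.14 + 264·0.06 = 269.64 m², so the carpet must supply 102.37 m² over 164 m².
α = 102.37/164 = 0.624.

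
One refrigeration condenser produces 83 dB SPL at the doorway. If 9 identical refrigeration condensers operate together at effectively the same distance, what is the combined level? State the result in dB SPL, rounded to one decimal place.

92.5 dB SPL

N identical incoherent sources raise the level by 10·log₁₀ N.
L_total = 83 + 10·log₁₀(9) = 83 + 9.542 = 92.54 dB SPL.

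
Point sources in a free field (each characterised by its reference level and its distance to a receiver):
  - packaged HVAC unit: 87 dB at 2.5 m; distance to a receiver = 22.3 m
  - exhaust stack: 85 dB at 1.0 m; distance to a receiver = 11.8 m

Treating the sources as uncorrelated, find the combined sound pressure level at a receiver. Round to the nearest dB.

69 dB

Apply inverse-square spreading to bring every level to the receiver, then sum 10^(L/10).
packaged HVAC unit: 87 − 20·log₁₀(22.3/2.5) = 87 − 19.01 = 67.99 dB.
exhaust stack: 85 − 20·log₁₀(11.8/1.0) = 85 − 21.44 = 63.56 dB.
Σ 10^(L/10) = 8.570e+06 → L_total = 10·log₁₀(8.570e+06) = 69.33 dB.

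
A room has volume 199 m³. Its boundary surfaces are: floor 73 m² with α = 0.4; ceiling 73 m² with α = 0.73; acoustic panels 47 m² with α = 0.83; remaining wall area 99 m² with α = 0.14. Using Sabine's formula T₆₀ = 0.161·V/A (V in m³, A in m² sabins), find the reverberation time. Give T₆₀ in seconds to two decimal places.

0.24 s

Total absorption A = 73·0.4 + 73·0.73 + 47·0.83 + 99·0.14 = 135.36 m² sabins.
T₆₀ = 0.161 × 199 / 135.36 = 0.237 s.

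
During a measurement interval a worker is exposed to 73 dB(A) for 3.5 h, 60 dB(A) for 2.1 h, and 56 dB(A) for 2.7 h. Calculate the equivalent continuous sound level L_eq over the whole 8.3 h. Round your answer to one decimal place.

Weight each interval's intensity by its duration and average over T = 8.3 h:
Σ tᵢ·10^(Lᵢ/10) = 3.5·10^(73/10) + 2.1·10^(60/10) + 2.7·10^(56/10) = 7.301e+07.
L_eq = 10·log₁₀(7.301e+07/8.3) = 69.44 dB(A).

69.4 dB(A)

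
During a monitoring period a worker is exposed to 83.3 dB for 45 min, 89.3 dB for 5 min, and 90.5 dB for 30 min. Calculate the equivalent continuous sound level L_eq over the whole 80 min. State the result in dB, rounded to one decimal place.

87.7 dB

The energy average is taken in the linear domain: L_eq = 10·log₁₀[(Σ tᵢ·10^(Lᵢ/10))/T], T = 80 min.
Σ tᵢ·10^(Lᵢ/10) = 45·10^(83.3/10) + 5·10^(89.3/10) + 30·10^(90.5/10) = 4.754e+10.
L_eq = 10·log₁₀(4.754e+10/80) = 87.74 dB.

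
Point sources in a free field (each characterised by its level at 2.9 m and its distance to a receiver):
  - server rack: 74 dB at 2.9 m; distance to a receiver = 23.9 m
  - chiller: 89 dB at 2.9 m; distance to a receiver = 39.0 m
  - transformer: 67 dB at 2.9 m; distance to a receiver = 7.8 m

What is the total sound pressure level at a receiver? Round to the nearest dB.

First find each source's level at the receiver (point-source: −20·log₁₀(r/r_ref)), then combine on an intensity basis.
server rack: 74 − 20·log₁₀(23.9/2.9) = 74 − 18.32 = 55.68 dB.
chiller: 89 − 20·log₁₀(39.0/2.9) = 89 − 22.57 = 66.43 dB.
transformer: 67 − 20·log₁₀(7.8/2.9) = 67 − 8.59 = 58.41 dB.
Σ 10^(L/10) = 5.455e+06 → L_total = 10·log₁₀(5.455e+06) = 67.37 dB.

67 dB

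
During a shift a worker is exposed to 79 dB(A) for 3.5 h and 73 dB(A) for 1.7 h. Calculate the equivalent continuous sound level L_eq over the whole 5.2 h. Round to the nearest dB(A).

The energy average is taken in the linear domain: L_eq = 10·log₁₀[(Σ tᵢ·10^(Lᵢ/10))/T], T = 5.2 h.
Σ tᵢ·10^(Lᵢ/10) = 3.5·10^(79/10) + 1.7·10^(73/10) = 3.119e+08.
L_eq = 10·log₁₀(3.119e+08/5.2) = 77.78 dB(A).

78 dB(A)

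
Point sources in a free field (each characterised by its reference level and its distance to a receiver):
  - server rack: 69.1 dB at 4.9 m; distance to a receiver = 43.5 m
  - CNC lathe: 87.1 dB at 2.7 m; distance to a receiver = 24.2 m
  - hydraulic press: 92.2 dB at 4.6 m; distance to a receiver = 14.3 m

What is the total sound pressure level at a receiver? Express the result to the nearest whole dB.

Apply inverse-square spreading to bring every level to the receiver, then sum 10^(L/10).
server rack: 69.1 − 20·log₁₀(43.5/4.9) = 69.1 − 18.97 = 50.13 dB.
CNC lathe: 87.1 − 20·log₁₀(24.2/2.7) = 87.1 − 19.05 = 68.05 dB.
hydraulic press: 92.2 − 20·log₁₀(14.3/4.6) = 92.2 − 9.85 = 82.35 dB.
Σ 10^(L/10) = 1.782e+08 → L_total = 10·log₁₀(1.782e+08) = 82.51 dB.

83 dB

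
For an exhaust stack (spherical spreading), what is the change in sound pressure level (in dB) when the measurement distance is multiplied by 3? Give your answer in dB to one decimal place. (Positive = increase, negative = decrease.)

A point source loses 6 dB per doubling of distance; generally ΔL = −20·log₁₀(r₂/r₁).
ΔL = −20·log₁₀(3) = -9.54 dB.

-9.5 dB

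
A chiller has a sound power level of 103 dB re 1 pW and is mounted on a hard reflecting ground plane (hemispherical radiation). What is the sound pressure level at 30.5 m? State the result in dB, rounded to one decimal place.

65.3 dB

Free-field hemispherical radiation: L_p = L_w − 10·log₁₀(2π·r²), r = 30.5 m.
2π·r² = 5845 m², 10·log₁₀ of that is 37.668 dB.
L_p = 103 − 37.668 = 65.33 dB.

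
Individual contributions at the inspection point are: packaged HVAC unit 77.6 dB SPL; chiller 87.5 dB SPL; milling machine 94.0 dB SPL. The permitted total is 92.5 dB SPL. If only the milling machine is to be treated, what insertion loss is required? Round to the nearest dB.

3 dB

The untreated sources together contribute 10^(77.6/10) + 10^(87.5/10) = 6.199e+08, i.e. 87.92 dB SPL.
To meet 92.5 dB SPL overall, the treated milling machine may contribute at most 10^(92.5/10) − 6.199e+08 = 1.158e+09, i.e. 90.64 dB SPL.
So the milling machine must be reduced from 94.0 to 90.64 dB SPL: IL = 3.36 dB.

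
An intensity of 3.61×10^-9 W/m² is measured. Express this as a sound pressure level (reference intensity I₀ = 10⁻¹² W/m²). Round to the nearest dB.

L = 10·log₁₀(I/I₀) = 10·log₁₀(3.61×10^-9/10⁻¹²) = 10·log₁₀(3.61×10^3).
L = 10·(0.5575 + 3) = 35.58 dB.

36 dB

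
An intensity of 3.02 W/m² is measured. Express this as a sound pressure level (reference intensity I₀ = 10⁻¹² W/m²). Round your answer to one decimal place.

124.8 dB

Dividing by I₀ shifts the exponent by 12: I/I₀ = 3.02×10^12.
L = 10·(0.4800 + 12) = 124.80 dB.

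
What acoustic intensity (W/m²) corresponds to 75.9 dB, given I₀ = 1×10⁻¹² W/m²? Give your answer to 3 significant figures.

3.89e-05 W/m²

L = 10·log₁₀(I/I₀) ⇒ I = I₀·10^(L/10) = 10⁻¹² × 10^7.59.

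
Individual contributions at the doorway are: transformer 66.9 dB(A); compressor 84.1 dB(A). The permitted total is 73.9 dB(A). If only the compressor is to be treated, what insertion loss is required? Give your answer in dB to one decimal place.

11.2 dB

Everything except the compressor sums to 10^(66.9/10) = 4.898e+06 in linear terms, 66.90 dB(A).
To meet 73.9 dB(A) overall, the treated compressor may contribute at most 10^(73.9/10) − 4.898e+06 = 1.965e+07, i.e. 72.93 dB(A).
So the compressor must be reduced from 84.1 to 72.93 dB(A): IL = 11.17 dB.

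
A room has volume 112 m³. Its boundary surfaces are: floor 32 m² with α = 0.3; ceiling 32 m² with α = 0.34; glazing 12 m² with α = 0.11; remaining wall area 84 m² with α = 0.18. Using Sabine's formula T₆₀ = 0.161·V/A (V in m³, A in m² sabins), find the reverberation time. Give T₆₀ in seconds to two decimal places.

0.49 s

A = Σ Sᵢαᵢ = 32·0.3 + 32·0.34 + 12·0.11 + 84·0.18 = 36.92 m².
T₆₀ = 0.161 × 112 / 36.92 = 0.488 s.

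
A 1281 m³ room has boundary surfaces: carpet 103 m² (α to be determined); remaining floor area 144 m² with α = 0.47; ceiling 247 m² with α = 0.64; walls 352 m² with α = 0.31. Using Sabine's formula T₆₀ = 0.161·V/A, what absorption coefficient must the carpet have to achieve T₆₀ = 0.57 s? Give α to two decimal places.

0.26

From T₆₀ = 0.161·V/A, the target T₆₀ = 0.57 s needs A = 0.161·1281/0.57 = 361.83 m².
Absorption from the other surfaces = 144·0.47 + 247·0.64 + 352·0.31 = 334.88 m², so the carpet must supply 26.95 m² over 103 m².
α = 26.95/103 = 0.262.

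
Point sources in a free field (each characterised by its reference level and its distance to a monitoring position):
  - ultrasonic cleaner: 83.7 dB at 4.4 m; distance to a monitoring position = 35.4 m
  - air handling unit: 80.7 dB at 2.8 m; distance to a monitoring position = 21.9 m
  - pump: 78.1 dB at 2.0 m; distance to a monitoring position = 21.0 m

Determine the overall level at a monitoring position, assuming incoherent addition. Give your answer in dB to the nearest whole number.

Propagate each source to the receiver with L = L_ref − 20·log₁₀(r/r_ref), then add intensities.
ultrasonic cleaner: 83.7 − 20·log₁₀(35.4/4.4) = 83.7 − 18.11 = 65.59 dB.
air handling unit: 80.7 − 20·log₁₀(21.9/2.8) = 80.7 − 17.87 = 62.83 dB.
pump: 78.1 − 20·log₁₀(21.0/2.0) = 78.1 − 20.42 = 57.68 dB.
Σ 10^(L/10) = 6.128e+06 → L_total = 10·log₁₀(6.128e+06) = 67.87 dB.

68 dB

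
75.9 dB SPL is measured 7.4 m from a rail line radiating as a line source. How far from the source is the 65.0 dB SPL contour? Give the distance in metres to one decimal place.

The 10.9 dB drop corresponds to a distance ratio of 10^(10.9/10) for a line source.
r₂ = 7.4·10^((75.9−65.0)/10) = 7.4·10^(10.9/10) = 91.04 m.

91.0 m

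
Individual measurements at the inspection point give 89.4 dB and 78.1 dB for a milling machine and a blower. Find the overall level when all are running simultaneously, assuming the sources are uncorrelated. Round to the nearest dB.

For uncorrelated sources the intensities add, so convert each level to linear form, sum, and take 10·log₁₀ of the total.
Σ 10^(L/10) = 10^(89.4/10) + 10^(78.1/10) = 9.355e+08.
L_total = 10·log₁₀(9.355e+08) = 89.71 dB.

90 dB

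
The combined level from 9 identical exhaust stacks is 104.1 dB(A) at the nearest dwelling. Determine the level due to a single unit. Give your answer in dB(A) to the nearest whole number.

Dividing the total intensity by 9 lowers the level by 10·log₁₀ 9 = 9.542 dB: L₁ = 104.1 − 9.542.

95 dB(A)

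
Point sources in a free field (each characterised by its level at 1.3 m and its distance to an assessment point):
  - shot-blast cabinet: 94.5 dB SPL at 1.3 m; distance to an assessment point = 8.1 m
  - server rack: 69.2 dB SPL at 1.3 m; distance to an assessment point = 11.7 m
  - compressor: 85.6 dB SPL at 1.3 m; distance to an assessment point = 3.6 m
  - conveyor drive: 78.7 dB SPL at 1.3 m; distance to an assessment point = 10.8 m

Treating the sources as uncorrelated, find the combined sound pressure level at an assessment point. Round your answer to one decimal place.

First find each source's level at the receiver (point-source: −20·log₁₀(r/r_ref)), then combine on an intensity basis.
shot-blast cabinet: 94.5 − 20·log₁₀(8.1/1.3) = 94.5 − 15.89 = 78.61 dB SPL.
server rack: 69.2 − 20·log₁₀(11.7/1.3) = 69.2 − 19.08 = 50.12 dB SPL.
compressor: 85.6 − 20·log₁₀(3.6/1.3) = 85.6 − 8.85 = 76.75 dB SPL.
conveyor drive: 78.7 − 20·log₁₀(10.8/1.3) = 78.7 − 18.39 = 60.31 dB SPL.
Σ 10^(L/10) = 1.211e+08 → L_total = 10·log₁₀(1.211e+08) = 80.83 dB SPL.

80.8 dB SPL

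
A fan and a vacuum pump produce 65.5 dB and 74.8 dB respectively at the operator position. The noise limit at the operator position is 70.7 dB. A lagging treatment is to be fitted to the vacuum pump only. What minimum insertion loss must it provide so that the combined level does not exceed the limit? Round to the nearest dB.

6 dB

The untreated sources together contribute 10^(65.5/10) = 3.548e+06, i.e. 65.50 dB.
To meet 70.7 dB overall, the treated vacuum pump may contribute at most 10^(70.7/10) − 3.548e+06 = 8.201e+06, i.e. 69.14 dB.
So the vacuum pump must be reduced from 74.8 to 69.14 dB: IL = 5.66 dB.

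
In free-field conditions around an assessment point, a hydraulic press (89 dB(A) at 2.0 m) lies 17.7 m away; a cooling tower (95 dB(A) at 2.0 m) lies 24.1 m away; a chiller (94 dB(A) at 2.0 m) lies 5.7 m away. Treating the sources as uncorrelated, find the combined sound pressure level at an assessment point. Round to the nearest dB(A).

85 dB(A)

First find each source's level at the receiver (point-source: −20·log₁₀(r/r_ref)), then combine on an intensity basis.
hydraulic press: 89 − 20·log₁₀(17.7/2.0) = 89 − 18.94 = 70.06 dB(A).
cooling tower: 95 − 20·log₁₀(24.1/2.0) = 95 − 21.62 = 73.38 dB(A).
chiller: 94 − 20·log₁₀(5.7/2.0) = 94 − 9.10 = 84.90 dB(A).
Σ 10^(L/10) = 3.412e+08 → L_total = 10·log₁₀(3.412e+08) = 85.33 dB(A).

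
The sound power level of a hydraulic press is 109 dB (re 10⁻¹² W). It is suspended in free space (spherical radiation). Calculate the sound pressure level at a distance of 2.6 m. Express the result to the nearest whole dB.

90 dB

L_p = L_w − 10·log₁₀(4π·r²) with r = 2.6 m.
4π·r² = 84.95 m², 10·log₁₀ of that is 19.292 dB.
L_p = 109 − 19.292 = 89.71 dB.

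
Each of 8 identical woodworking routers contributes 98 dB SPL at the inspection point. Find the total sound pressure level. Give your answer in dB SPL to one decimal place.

107.0 dB SPL

L_total = L₁ + 10·log₁₀ N for N identical incoherent sources.
L_total = 98 + 10·log₁₀(8) = 98 + 9.031 = 107.03 dB SPL.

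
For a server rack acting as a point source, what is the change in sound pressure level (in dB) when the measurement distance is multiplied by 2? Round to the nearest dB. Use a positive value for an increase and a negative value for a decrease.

-6 dB

With spherical spreading the level changes by −20·log₁₀(r₂/r₁).
ΔL = −20·log₁₀(2) = -6.02 dB.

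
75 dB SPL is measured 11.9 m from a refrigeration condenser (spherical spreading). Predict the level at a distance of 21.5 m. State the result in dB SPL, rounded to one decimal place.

69.9 dB SPL

For a point source, L₂ = L₁ − 20·log₁₀(r₂/r₁).
L₂ = 75 − 20·log₁₀(21.5/11.9) = 75 − 5.138 = 69.86 dB SPL.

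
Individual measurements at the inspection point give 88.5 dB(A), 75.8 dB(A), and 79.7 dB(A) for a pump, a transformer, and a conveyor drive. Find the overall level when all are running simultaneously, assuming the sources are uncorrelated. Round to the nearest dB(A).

For uncorrelated sources the intensities add, so convert each level to linear form, sum, and take 10·log₁₀ of the total.
Σ 10^(L/10) = 10^(88.5/10) + 10^(75.8/10) + 10^(79.7/10) = 8.393e+08.
L_total = 10·log₁₀(8.393e+08) = 89.24 dB(A).

89 dB(A)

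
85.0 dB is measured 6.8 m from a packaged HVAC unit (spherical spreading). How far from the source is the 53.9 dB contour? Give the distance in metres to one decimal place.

The 31.1 dB drop corresponds to a distance ratio of 10^(31.1/20) for a point source.
r₂ = 6.8·10^((85.0−53.9)/20) = 6.8·10^(31.1/20) = 244.07 m.

244.1 m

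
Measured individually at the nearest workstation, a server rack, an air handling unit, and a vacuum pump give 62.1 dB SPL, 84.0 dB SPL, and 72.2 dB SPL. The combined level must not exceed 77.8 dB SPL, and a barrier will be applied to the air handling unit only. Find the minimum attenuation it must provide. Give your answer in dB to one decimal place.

The untreated sources together contribute 10^(62.1/10) + 10^(72.2/10) = 1.822e+07, i.e. 72.60 dB SPL.
To meet 77.8 dB SPL overall, the treated air handling unit may contribute at most 10^(77.8/10) − 1.822e+07 = 4.204e+07, i.e. 76.24 dB SPL.
Required insertion loss = 84.0 − 76.24 = 7.76 dB.

7.8 dB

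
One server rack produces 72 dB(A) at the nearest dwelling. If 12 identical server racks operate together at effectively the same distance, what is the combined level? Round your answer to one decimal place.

With 12 equal, uncorrelated contributions the intensity is 12× that of one unit, giving a rise of 10·log₁₀ 12.
L_total = 72 + 10·log₁₀(12) = 72 + 10.792 = 82.79 dB(A).

82.8 dB(A)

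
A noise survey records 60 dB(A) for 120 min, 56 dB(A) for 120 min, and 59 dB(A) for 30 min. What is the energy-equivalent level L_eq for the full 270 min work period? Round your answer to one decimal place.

L_eq = 10·log₁₀[(1/T)·Σ tᵢ·10^(Lᵢ/10)] with T = 270 min.
Σ tᵢ·10^(Lᵢ/10) = 120·10^(60/10) + 120·10^(56/10) + 30·10^(59/10) = 1.916e+08.
L_eq = 10·log₁₀(1.916e+08/270) = 58.51 dB(A).

58.5 dB(A)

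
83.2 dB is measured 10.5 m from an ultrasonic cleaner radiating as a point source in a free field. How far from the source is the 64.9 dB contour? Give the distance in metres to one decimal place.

86.3 m

The 18.3 dB drop corresponds to a distance ratio of 10^(18.3/20) for a point source.
r₂ = 10.5·10^((83.2−64.9)/20) = 10.5·10^(18.3/20) = 86.34 m.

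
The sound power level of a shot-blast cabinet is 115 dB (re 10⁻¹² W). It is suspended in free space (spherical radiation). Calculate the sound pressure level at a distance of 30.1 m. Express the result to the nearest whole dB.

74 dB

Free-field spherical radiation: L_p = L_w − 10·log₁₀(4π·r²), r = 30.1 m.
4π·r² = 1.139e+04 m², 10·log₁₀ of that is 40.563 dB.
L_p = 115 − 40.563 = 74.44 dB.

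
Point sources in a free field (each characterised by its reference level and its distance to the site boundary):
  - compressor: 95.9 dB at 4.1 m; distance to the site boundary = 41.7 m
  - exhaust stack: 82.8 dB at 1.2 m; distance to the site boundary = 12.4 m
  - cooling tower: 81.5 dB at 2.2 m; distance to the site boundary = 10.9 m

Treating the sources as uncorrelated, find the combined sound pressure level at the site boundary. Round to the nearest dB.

77 dB

Apply inverse-square spreading to bring every level to the receiver, then sum 10^(L/10).
compressor: 95.9 − 20·log₁₀(41.7/4.1) = 95.9 − 20.15 = 75.75 dB.
exhaust stack: 82.8 − 20·log₁₀(12.4/1.2) = 82.8 − 20.28 = 62.52 dB.
cooling tower: 81.5 − 20·log₁₀(10.9/2.2) = 81.5 − 13.90 = 67.60 dB.
Σ 10^(L/10) = 4.515e+07 → L_total = 10·log₁₀(4.515e+07) = 76.55 dB.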